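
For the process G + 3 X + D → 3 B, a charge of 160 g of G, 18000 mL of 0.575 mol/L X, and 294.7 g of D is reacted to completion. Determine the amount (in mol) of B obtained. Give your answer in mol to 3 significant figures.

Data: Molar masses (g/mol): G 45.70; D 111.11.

7.96 mol

n(G) = 160.0 / 45.70 = 3.501 mol
n(X) = 0.575 × 18000/1000 = 10.35 mol
n(D) = 294.7 / 111.11 = 2.652 mol
n/ν for G = 3.501/1 = 3.501
n/ν for X = 10.35/3 = 3.450
n/ν for D = 2.652/1 = 2.652
Smallest n/ν is D → limiting reagent.
n(B) = (3/1) × 2.652 = 7.956 mol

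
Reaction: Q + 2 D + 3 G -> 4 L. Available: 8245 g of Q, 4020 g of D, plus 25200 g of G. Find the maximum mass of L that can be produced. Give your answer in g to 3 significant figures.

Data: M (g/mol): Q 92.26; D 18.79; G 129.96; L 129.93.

n(Q) = 8245 / 92.26 = 89.37 mol
n(D) = 4020 / 18.79 = 213.9 mol
n(G) = 25200 / 129.96 = 193.9 mol
n/ν → Q: 89.37, D: 107.0, G: 64.63; G is limiting.
n(L) = (4/3) × 193.9 = 258.5 mol
mass = 258.5 × 129.93 = 33590 g

33600 g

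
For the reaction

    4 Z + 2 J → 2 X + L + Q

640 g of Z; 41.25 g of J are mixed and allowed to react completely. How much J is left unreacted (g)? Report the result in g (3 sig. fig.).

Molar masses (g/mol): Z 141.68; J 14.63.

8.21 g

n(Z) = 640.0 / 141.68 = 4.517 mol
n(J) = 41.25 / 14.63 = 2.820 mol
n/ν for Z = 4.517/4 = 1.129
n/ν for J = 2.820/2 = 1.410
Smallest n/ν is Z → limiting reagent.
J consumed = (2/4) × 4.517 = 2.259 mol
J remaining = 2.820 − 2.259 = 0.5610 mol
mass = 0.5610 × 14.63 = 8.207 g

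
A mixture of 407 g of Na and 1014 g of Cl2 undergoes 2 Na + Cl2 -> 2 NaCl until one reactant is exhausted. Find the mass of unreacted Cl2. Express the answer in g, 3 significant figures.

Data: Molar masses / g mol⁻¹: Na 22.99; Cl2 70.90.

n(Na) = 407.0 / 22.99 = 17.70 mol
n(Cl2) = 1014 / 70.90 = 14.30 mol
n/ν → Na: 8.850, Cl2: 14.30; Na is limiting.
Cl2 consumed = (1/2) × 17.70 = 8.850 mol
Cl2 remaining = 14.30 − 8.850 = 5.450 mol
mass = 5.450 × 70.90 = 386.4 g

386 g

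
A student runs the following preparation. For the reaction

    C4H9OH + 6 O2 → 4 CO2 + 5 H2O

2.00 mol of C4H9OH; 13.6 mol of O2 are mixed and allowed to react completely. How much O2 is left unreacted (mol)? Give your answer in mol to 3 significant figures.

1.60 mol

n(C4H9OH) = 2.000 mol
n(O2) = 13.60 mol
n/ν → C4H9OH: 2.000, O2: 2.267; C4H9OH is limiting.
O2 consumed = (6/1) × 2.000 = 12.00 mol
O2 remaining = 13.60 − 12.00 = 1.600 mol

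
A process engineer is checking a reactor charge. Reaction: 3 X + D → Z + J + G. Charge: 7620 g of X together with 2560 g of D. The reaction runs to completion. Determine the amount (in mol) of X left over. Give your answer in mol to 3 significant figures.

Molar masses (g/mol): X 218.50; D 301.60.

n(X) = 7620 / 218.50 = 34.87 mol
n(D) = 2560 / 301.60 = 8.488 mol
n/ν → X: 11.62, D: 8.488; D is limiting.
X consumed = (3/1) × 8.488 = 25.46 mol
X remaining = 34.87 − 25.46 = 9.410 mol

9.41 mol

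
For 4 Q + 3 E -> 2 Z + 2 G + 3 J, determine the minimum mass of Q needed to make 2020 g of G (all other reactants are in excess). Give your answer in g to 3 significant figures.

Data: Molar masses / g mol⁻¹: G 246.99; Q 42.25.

691 g

n(G) = 2020 / 246.99 = 8.178 mol
n(Q) = (4/2) × 8.178 = 16.36 mol
mass = 16.36 × 42.25 = 691.2 g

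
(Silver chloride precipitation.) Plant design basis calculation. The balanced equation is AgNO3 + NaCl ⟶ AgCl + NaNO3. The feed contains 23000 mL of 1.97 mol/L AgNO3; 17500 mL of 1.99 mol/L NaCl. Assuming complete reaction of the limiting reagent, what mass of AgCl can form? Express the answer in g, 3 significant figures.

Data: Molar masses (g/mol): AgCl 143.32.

n(AgNO3) = 1.97 × 23000/1000 = 45.31 mol
n(NaCl) = 1.99 × 17500/1000 = 34.83 mol
n/ν → AgNO3: 45.31, NaCl: 34.83; NaCl is limiting.
n(AgCl) = (1/1) × 34.83 = 34.83 mol
mass = 34.83 × 143.32 = 4992 g

4990 g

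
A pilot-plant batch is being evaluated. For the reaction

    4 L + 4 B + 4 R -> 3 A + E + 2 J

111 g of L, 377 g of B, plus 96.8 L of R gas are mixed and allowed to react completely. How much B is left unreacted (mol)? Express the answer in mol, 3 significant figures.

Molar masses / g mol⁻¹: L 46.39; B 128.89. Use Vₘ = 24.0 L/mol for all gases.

n(L) = 111.0 / 46.39 = 2.393 mol
n(B) = 377.0 / 128.89 = 2.925 mol
n(R) = 96.80 / 24.0 = 4.033 mol
n/ν for L = 2.393/4 = 0.5983
n/ν for B = 2.925/4 = 0.7313
n/ν for R = 4.033/4 = 1.008
Smallest n/ν is L → limiting reagent.
B consumed = (4/4) × 2.393 = 2.393 mol
B remaining = 2.925 − 2.393 = 0.5320 mol

0.532 mol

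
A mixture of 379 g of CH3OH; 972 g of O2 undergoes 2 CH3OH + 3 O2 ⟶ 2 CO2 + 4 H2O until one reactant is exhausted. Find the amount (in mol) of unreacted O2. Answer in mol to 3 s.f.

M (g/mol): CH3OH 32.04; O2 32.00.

n(CH3OH) = 379.0 / 32.04 = 11.83 mol
n(O2) = 972.0 / 32.00 = 30.38 mol
n/ν → CH3OH: 5.915, O2: 10.13; CH3OH is limiting.
O2 consumed = (3/2) × 11.83 = 17.75 mol
O2 remaining = 30.38 − 17.75 = 12.63 mol

12.6 mol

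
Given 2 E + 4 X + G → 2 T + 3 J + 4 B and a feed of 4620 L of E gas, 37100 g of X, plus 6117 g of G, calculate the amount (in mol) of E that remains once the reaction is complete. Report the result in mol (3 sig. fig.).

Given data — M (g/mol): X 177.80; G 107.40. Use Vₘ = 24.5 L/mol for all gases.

n(E) = 4620 / 24.5 = 188.6 mol
n(X) = 37100 / 177.80 = 208.7 mol
n(G) = 6117 / 107.40 = 56.96 mol
n/ν → E: 94.30, X: 52.18, G: 56.96; X is limiting.
E consumed = (2/4) × 208.7 = 104.4 mol
E remaining = 188.6 − 104.4 = 84.20 mol

84.2 mol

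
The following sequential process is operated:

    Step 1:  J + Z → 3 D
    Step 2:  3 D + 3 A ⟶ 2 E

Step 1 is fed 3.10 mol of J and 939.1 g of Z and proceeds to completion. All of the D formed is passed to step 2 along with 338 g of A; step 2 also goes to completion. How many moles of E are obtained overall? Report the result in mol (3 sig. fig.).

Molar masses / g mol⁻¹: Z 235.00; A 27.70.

6.20 mol

Step 1:
n(J) = 3.100 mol
n(Z) = 939.1 / 235.00 = 3.996 mol
n/ν for J = 3.100/1 = 3.100
n/ν for Z = 3.996/1 = 3.996
Smallest n/ν is J → limiting reagent.
n(D) produced = (3/1) × 3.100 = 9.300 mol
Step 2:
n(D) available = 9.300 mol
n(A) = 338.0 / 27.70 = 12.20 mol
n/ν for D = 9.300/3 = 3.100
n/ν for A = 12.20/3 = 4.067
Smallest n/ν is D → limiting reagent.
n(E) = (2/3) × 9.300 = 6.200 mol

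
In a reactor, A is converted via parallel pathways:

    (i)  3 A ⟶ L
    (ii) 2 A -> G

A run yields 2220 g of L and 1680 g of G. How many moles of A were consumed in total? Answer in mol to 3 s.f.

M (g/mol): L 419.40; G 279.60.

n(L) = 2220 / 419.40 = 5.293 mol
n(G) = 1680 / 279.60 = 6.009 mol
n(A) via (i) = (3/1)×5.293 = 15.88 mol
n(A) via (ii) = (2/1)×6.009 = 12.02 mol
total n(A) = 15.88 + 12.02 = 27.90 mol

27.9 mol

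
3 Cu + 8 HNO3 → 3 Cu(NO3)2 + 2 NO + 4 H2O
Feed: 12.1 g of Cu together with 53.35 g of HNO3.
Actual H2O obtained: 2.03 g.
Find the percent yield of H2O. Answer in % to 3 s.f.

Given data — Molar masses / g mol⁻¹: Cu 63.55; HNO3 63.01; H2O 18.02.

44.4 %

n(Cu) = 12.10 / 63.55 = 0.1904 mol
n(HNO3) = 53.35 / 63.01 = 0.8467 mol
n/ν for Cu = 0.1904/3 = 0.06347
n/ν for HNO3 = 0.8467/8 = 0.1058
Smallest n/ν is Cu → limiting reagent.
theoretical n(H2O) = (4/3) × 0.1904 = 0.2539 mol → 4.575 g
% yield = 2.03 / 4.575 × 100 = 44.37 %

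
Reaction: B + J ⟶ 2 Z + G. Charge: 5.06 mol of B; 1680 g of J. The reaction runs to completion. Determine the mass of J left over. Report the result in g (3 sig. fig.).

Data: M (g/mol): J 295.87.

183 g

n(B) = 5.060 mol
n(J) = 1680 / 295.87 = 5.678 mol
n/ν for B = 5.060/1 = 5.060
n/ν for J = 5.678/1 = 5.678
Smallest n/ν is B → limiting reagent.
J consumed = (1/1) × 5.060 = 5.060 mol
J remaining = 5.678 − 5.060 = 0.6180 mol
mass = 0.6180 × 295.87 = 182.8 g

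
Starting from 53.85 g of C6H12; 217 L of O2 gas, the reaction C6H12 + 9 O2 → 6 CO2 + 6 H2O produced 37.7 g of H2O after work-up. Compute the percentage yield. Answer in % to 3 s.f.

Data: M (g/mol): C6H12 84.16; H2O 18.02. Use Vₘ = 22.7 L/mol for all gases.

n(C6H12) = 53.85 / 84.16 = 0.6399 mol
n(O2) = 217.0 / 22.7 = 9.559 mol
n/ν for C6H12 = 0.6399/1 = 0.6399
n/ν for O2 = 9.559/9 = 1.062
Smallest n/ν is C6H12 → limiting reagent.
theoretical n(H2O) = (6/1) × 0.6399 = 3.839 mol → 69.18 g
% yield = 37.7 / 69.18 × 100 = 54.50 %

54.5 %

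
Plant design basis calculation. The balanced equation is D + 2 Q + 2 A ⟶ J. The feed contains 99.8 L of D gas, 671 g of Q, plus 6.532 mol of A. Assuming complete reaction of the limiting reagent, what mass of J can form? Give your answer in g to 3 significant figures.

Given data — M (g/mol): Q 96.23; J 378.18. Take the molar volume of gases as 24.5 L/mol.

n(D) = 99.80 / 24.5 = 4.073 mol
n(Q) = 671.0 / 96.23 = 6.973 mol
n(A) = 6.532 mol
n/ν for D = 4.073/1 = 4.073
n/ν for Q = 6.973/2 = 3.487
n/ν for A = 6.532/2 = 3.266
Smallest n/ν is A → limiting reagent.
n(J) = (1/2) × 6.532 = 3.266 mol
mass = 3.266 × 378.18 = 1235 g

1240 g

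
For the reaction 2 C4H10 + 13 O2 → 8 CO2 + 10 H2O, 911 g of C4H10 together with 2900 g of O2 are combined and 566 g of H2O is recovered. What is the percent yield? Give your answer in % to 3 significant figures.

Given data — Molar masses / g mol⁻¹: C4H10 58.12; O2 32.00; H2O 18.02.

45.1 %

n(C4H10) = 911.0 / 58.12 = 15.67 mol
n(O2) = 2900 / 32.00 = 90.63 mol
n/ν → C4H10: 7.835, O2: 6.972; O2 is limiting.
theoretical n(H2O) = (10/13) × 90.63 = 69.72 mol → 1256 g
% yield = 566 / 1256 × 100 = 45.06 %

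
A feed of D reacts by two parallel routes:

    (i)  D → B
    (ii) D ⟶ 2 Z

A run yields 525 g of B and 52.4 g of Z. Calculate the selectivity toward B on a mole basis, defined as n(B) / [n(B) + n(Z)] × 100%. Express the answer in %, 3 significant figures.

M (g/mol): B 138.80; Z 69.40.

83.4 %

n(B) = 525 / 138.80 = 3.782 mol
n(Z) = 52.4 / 69.40 = 0.7550 mol
selectivity = 3.782/(3.782+0.7550) × 100 = 83.36 %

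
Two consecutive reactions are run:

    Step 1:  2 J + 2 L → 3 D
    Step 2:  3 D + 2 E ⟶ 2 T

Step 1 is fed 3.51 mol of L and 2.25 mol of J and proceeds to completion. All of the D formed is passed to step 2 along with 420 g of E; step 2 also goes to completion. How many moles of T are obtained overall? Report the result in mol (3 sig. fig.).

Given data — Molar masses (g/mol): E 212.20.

1.98 mol

Step 1:
n(L) = 3.510 mol
n(J) = 2.250 mol
n/ν → L: 1.755, J: 1.125; J is limiting.
n(D) produced = (3/2) × 2.250 = 3.375 mol
Step 2:
n(D) available = 3.375 mol
n(E) = 420.0 / 212.20 = 1.979 mol
n/ν → D: 1.125, E: 0.9895; E is limiting.
n(T) = (2/2) × 1.979 = 1.979 mol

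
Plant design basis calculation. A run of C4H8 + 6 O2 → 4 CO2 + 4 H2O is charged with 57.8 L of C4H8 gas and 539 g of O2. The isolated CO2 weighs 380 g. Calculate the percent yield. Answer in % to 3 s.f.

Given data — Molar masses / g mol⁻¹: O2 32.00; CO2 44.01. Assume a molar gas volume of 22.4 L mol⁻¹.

83.7 %

n(C4H8) = 57.80 / 22.4 = 2.580 mol
n(O2) = 539.0 / 32.00 = 16.84 mol
n/ν → C4H8: 2.580, O2: 2.807; C4H8 is limiting.
theoretical n(CO2) = (4/1) × 2.580 = 10.32 mol → 454.2 g
% yield = 380 / 454.2 × 100 = 83.66 %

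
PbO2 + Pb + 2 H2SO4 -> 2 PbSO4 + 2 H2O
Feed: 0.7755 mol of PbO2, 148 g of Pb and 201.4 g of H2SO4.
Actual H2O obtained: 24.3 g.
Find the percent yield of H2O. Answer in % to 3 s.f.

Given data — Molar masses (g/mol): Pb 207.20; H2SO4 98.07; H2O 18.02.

94.4 %

n(PbO2) = 0.7755 mol
n(Pb) = 148.0 / 207.20 = 0.7143 mol
n(H2SO4) = 201.4 / 98.07 = 2.054 mol
n/ν for PbO2 = 0.7755/1 = 0.7755
n/ν for Pb = 0.7143/1 = 0.7143
n/ν for H2SO4 = 2.054/2 = 1.027
Smallest n/ν is Pb → limiting reagent.
theoretical n(H2O) = (2/1) × 0.7143 = 1.429 mol → 25.75 g
% yield = 24.3 / 25.75 × 100 = 94.37 %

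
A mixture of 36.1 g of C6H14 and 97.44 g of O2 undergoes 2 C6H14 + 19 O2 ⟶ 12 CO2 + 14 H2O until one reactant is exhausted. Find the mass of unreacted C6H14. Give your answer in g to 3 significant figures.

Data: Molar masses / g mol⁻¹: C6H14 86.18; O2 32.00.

8.48 g

n(C6H14) = 36.10 / 86.18 = 0.4189 mol
n(O2) = 97.44 / 32.00 = 3.045 mol
n/ν → C6H14: 0.2095, O2: 0.1603; O2 is limiting.
C6H14 consumed = (2/19) × 3.045 = 0.3205 mol
C6H14 remaining = 0.4189 − 0.3205 = 0.09840 mol
mass = 0.09840 × 86.18 = 8.480 g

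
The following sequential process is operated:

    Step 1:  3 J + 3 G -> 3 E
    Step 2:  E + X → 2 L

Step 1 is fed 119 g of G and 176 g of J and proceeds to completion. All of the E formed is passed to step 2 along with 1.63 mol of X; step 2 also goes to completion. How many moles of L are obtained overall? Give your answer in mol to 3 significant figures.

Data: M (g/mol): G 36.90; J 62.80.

3.26 mol

Step 1:
n(G) = 119.0 / 36.90 = 3.225 mol
n(J) = 176.0 / 62.80 = 2.803 mol
n/ν for G = 3.225/3 = 1.075
n/ν for J = 2.803/3 = 0.9343
Smallest n/ν is J → limiting reagent.
n(E) produced = (3/3) × 2.803 = 2.803 mol
Step 2:
n(E) available = 2.803 mol
n(X) = 1.630 mol
n/ν for E = 2.803/1 = 2.803
n/ν for X = 1.630/1 = 1.630
Smallest n/ν is X → limiting reagent.
n(L) = (2/1) × 1.630 = 3.260 mol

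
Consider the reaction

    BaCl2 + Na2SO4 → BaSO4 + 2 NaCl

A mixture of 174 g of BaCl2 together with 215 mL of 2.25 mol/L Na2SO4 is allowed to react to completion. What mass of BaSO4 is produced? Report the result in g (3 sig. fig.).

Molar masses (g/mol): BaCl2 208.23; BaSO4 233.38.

113 g

n(BaCl2) = 174.0 / 208.23 = 0.8356 mol
n(Na2SO4) = 2.25 × 215.0/1000 = 0.4838 mol
n/ν for BaCl2 = 0.8356/1 = 0.8356
n/ν for Na2SO4 = 0.4838/1 = 0.4838
Smallest n/ν is Na2SO4 → limiting reagent.
n(BaSO4) = (1/1) × 0.4838 = 0.4838 mol
mass = 0.4838 × 233.38 = 112.9 g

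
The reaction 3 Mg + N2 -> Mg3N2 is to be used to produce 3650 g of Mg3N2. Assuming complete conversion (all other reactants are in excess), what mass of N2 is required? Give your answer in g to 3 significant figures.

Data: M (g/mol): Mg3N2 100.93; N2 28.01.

1010 g

n(Mg3N2) = 3650 / 100.93 = 36.16 mol
n(N2) = (1/1) × 36.16 = 36.16 mol
mass = 36.16 × 28.01 = 1013 g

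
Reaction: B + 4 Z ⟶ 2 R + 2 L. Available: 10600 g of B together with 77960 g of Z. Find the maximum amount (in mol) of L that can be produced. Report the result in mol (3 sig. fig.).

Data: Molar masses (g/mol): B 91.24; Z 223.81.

n(B) = 10600 / 91.24 = 116.2 mol
n(Z) = 77960 / 223.81 = 348.3 mol
n/ν for B = 116.2/1 = 116.2
n/ν for Z = 348.3/4 = 87.08
Smallest n/ν is Z → limiting reagent.
n(L) = (2/4) × 348.3 = 174.2 mol

174 mol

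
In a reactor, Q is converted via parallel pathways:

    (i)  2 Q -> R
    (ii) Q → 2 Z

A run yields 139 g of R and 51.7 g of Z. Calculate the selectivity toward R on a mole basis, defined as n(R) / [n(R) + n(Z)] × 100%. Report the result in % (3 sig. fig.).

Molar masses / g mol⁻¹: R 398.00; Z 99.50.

n(R) = 139 / 398.00 = 0.3492 mol
n(Z) = 51.7 / 99.50 = 0.5196 mol
selectivity = 0.3492/(0.3492+0.5196) × 100 = 40.19 %

40.2 %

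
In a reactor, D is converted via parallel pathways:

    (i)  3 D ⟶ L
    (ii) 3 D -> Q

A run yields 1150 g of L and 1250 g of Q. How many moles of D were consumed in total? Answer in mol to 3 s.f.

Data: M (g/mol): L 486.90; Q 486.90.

n(L) = 1150 / 486.90 = 2.362 mol
n(Q) = 1250 / 486.90 = 2.567 mol
n(D) via (i) = (3/1)×2.362 = 7.086 mol
n(D) via (ii) = (3/1)×2.567 = 7.701 mol
total n(D) = 7.086 + 7.701 = 14.79 mol

14.8 mol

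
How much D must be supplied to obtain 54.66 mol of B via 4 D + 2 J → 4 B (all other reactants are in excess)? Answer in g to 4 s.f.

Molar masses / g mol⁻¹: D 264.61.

14460 g

n(B) = 54.66 mol
n(D) = (4/4) × 54.66 = 54.66 mol
mass = 54.66 × 264.61 = 14460 g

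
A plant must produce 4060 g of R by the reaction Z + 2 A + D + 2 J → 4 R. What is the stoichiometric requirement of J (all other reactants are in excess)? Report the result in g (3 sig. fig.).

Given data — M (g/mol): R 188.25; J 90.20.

973 g

n(R) = 4060 / 188.25 = 21.57 mol
n(J) = (2/4) × 21.57 = 10.79 mol
mass = 10.79 × 90.20 = 973.3 g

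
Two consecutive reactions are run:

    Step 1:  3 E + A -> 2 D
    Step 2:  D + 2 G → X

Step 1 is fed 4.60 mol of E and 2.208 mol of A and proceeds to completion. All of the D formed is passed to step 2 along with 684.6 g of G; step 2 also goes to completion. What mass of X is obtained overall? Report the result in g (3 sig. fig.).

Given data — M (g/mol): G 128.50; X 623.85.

Step 1:
n(E) = 4.600 mol
n(A) = 2.208 mol
n/ν → E: 1.533, A: 2.208; E is limiting.
n(D) produced = (2/3) × 4.600 = 3.067 mol
Step 2:
n(D) available = 3.067 mol
n(G) = 684.6 / 128.50 = 5.328 mol
n/ν → D: 3.067, G: 2.664; G is limiting.
n(X) = (1/2) × 5.328 = 2.664 mol
mass = 2.664 × 623.85 = 1662 g

1660 g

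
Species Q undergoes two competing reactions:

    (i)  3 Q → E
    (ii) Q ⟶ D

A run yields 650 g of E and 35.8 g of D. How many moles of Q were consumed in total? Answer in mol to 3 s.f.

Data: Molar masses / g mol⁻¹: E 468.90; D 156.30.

n(E) = 650 / 468.90 = 1.386 mol
n(D) = 35.8 / 156.30 = 0.2290 mol
n(Q) via (i) = (3/1)×1.386 = 4.158 mol
n(Q) via (ii) = (1/1)×0.2290 = 0.2290 mol
total n(Q) = 4.158 + 0.2290 = 4.387 mol

4.39 mol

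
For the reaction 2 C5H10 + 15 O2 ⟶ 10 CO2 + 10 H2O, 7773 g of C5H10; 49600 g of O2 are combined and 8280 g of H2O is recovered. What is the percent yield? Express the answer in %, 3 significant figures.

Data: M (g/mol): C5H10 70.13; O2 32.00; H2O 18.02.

82.9 %

n(C5H10) = 7773 / 70.13 = 110.8 mol
n(O2) = 49600 / 32.00 = 1550 mol
n/ν → C5H10: 55.40, O2: 103.3; C5H10 is limiting.
theoretical n(H2O) = (10/2) × 110.8 = 554.0 mol → 9983 g
% yield = 8280 / 9983 × 100 = 82.94 %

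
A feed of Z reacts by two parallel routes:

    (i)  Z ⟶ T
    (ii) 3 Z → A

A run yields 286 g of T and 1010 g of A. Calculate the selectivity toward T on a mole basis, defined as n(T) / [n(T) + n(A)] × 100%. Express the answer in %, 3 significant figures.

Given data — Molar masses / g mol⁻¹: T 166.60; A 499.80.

45.9 %

n(T) = 286 / 166.60 = 1.717 mol
n(A) = 1010 / 499.80 = 2.021 mol
selectivity = 1.717/(1.717+2.021) × 100 = 45.93 %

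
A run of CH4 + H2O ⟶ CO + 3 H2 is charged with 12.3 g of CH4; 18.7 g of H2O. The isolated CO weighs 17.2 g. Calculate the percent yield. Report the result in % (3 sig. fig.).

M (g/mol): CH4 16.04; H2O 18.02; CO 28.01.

n(CH4) = 12.30 / 16.04 = 0.7668 mol
n(H2O) = 18.70 / 18.02 = 1.038 mol
n/ν for CH4 = 0.7668/1 = 0.7668
n/ν for H2O = 1.038/1 = 1.038
Smallest n/ν is CH4 → limiting reagent.
theoretical n(CO) = (1/1) × 0.7668 = 0.7668 mol → 21.48 g
% yield = 17.2 / 21.48 × 100 = 80.07 %

80.1 %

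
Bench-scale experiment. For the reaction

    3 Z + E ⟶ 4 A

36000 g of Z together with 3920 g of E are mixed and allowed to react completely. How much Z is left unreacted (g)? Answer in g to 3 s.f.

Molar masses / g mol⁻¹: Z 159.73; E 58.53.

n(Z) = 36000 / 159.73 = 225.4 mol
n(E) = 3920 / 58.53 = 66.97 mol
n/ν for Z = 225.4/3 = 75.13
n/ν for E = 66.97/1 = 66.97
Smallest n/ν is E → limiting reagent.
Z consumed = (3/1) × 66.97 = 200.9 mol
Z remaining = 225.4 − 200.9 = 24.50 mol
mass = 24.50 × 159.73 = 3913 g

3910 g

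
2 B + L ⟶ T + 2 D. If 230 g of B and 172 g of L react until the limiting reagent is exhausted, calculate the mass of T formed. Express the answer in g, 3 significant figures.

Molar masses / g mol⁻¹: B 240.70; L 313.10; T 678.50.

n(B) = 230.0 / 240.70 = 0.9555 mol
n(L) = 172.0 / 313.10 = 0.5493 mol
n/ν → B: 0.4778, L: 0.5493; B is limiting.
n(T) = (1/2) × 0.9555 = 0.4778 mol
mass = 0.4778 × 678.50 = 324.2 g

324 g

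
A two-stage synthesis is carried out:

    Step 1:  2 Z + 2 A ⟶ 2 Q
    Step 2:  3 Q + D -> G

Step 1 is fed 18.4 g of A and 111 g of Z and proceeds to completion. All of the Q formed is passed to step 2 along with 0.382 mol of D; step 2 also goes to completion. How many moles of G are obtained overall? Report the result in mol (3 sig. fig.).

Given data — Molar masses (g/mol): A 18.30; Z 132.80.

0.279 mol

Step 1:
n(A) = 18.40 / 18.30 = 1.005 mol
n(Z) = 111.0 / 132.80 = 0.8358 mol
n/ν for A = 1.005/2 = 0.5025
n/ν for Z = 0.8358/2 = 0.4179
Smallest n/ν is Z → limiting reagent.
n(Q) produced = (2/2) × 0.8358 = 0.8358 mol
Step 2:
n(Q) available = 0.8358 mol
n(D) = 0.3820 mol
n/ν for Q = 0.8358/3 = 0.2786
n/ν for D = 0.3820/1 = 0.3820
Smallest n/ν is Q → limiting reagent.
n(G) = (1/3) × 0.8358 = 0.2786 mol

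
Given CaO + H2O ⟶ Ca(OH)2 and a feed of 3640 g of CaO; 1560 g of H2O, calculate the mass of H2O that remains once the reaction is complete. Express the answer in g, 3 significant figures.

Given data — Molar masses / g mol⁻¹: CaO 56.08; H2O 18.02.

390 g

n(CaO) = 3640 / 56.08 = 64.91 mol
n(H2O) = 1560 / 18.02 = 86.57 mol
n/ν for CaO = 64.91/1 = 64.91
n/ν for H2O = 86.57/1 = 86.57
Smallest n/ν is CaO → limiting reagent.
H2O consumed = (1/1) × 64.91 = 64.91 mol
H2O remaining = 86.57 − 64.91 = 21.66 mol
mass = 21.66 × 18.02 = 390.3 g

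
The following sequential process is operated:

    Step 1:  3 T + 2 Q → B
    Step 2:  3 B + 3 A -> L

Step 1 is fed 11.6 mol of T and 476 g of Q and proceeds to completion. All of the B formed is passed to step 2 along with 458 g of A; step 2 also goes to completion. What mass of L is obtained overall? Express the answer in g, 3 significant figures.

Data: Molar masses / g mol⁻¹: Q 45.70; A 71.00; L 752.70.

Step 1:
n(T) = 11.60 mol
n(Q) = 476.0 / 45.70 = 10.42 mol
n/ν for T = 11.60/3 = 3.867
n/ν for Q = 10.42/2 = 5.210
Smallest n/ν is T → limiting reagent.
n(B) produced = (1/3) × 11.60 = 3.867 mol
Step 2:
n(B) available = 3.867 mol
n(A) = 458.0 / 71.00 = 6.451 mol
n/ν for B = 3.867/3 = 1.289
n/ν for A = 6.451/3 = 2.150
Smallest n/ν is B → limiting reagent.
n(L) = (1/3) × 3.867 = 1.289 mol
mass = 1.289 × 752.70 = 970.2 g

970 g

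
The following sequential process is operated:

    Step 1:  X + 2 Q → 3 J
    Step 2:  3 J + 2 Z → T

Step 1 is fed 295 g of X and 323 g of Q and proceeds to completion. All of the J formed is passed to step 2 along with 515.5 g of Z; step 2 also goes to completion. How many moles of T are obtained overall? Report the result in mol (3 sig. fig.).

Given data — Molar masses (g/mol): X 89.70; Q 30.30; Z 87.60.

2.94 mol

Step 1:
n(X) = 295.0 / 89.70 = 3.289 mol
n(Q) = 323.0 / 30.30 = 10.66 mol
n/ν → X: 3.289, Q: 5.330; X is limiting.
n(J) produced = (3/1) × 3.289 = 9.867 mol
Step 2:
n(J) available = 9.867 mol
n(Z) = 515.5 / 87.60 = 5.885 mol
n/ν → J: 3.289, Z: 2.943; Z is limiting.
n(T) = (1/2) × 5.885 = 2.943 mol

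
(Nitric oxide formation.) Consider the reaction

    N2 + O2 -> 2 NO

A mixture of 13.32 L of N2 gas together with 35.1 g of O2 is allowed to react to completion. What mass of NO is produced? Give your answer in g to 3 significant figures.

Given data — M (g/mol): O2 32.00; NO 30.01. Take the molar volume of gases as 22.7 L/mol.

n(N2) = 13.32 / 22.7 = 0.5868 mol
n(O2) = 35.10 / 32.00 = 1.097 mol
n/ν for N2 = 0.5868/1 = 0.5868
n/ν for O2 = 1.097/1 = 1.097
Smallest n/ν is N2 → limiting reagent.
n(NO) = (2/1) × 0.5868 = 1.174 mol
mass = 1.174 × 30.01 = 35.23 g

35.2 g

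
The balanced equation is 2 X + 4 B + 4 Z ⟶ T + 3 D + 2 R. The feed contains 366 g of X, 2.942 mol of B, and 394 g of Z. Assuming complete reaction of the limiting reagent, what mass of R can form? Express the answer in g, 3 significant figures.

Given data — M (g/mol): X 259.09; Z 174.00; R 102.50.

116 g

n(X) = 366.0 / 259.09 = 1.413 mol
n(B) = 2.942 mol
n(Z) = 394.0 / 174.00 = 2.264 mol
n/ν for X = 1.413/2 = 0.7065
n/ν for B = 2.942/4 = 0.7355
n/ν for Z = 2.264/4 = 0.5660
Smallest n/ν is Z → limiting reagent.
n(R) = (2/4) × 2.264 = 1.132 mol
mass = 1.132 × 102.50 = 116.0 g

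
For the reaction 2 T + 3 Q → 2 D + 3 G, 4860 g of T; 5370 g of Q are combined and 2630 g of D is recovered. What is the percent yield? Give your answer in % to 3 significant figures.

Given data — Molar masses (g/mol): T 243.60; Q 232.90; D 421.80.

40.6 %

n(T) = 4860 / 243.60 = 19.95 mol
n(Q) = 5370 / 232.90 = 23.06 mol
n/ν for T = 19.95/2 = 9.975
n/ν for Q = 23.06/3 = 7.687
Smallest n/ν is Q → limiting reagent.
theoretical n(D) = (2/3) × 23.06 = 15.37 mol → 6483 g
% yield = 2630 / 6483 × 100 = 40.57 %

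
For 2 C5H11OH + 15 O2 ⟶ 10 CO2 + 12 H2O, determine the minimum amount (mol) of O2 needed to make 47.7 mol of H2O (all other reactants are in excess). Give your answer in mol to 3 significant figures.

n(H2O) = 47.70 mol
n(O2) = (15/12) × 47.70 = 59.63 mol

59.6 mol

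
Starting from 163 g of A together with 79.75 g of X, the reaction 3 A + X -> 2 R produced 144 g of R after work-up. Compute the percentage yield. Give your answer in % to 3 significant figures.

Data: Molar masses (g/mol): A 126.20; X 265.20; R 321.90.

n(A) = 163.0 / 126.20 = 1.292 mol
n(X) = 79.75 / 265.20 = 0.3007 mol
n/ν for A = 1.292/3 = 0.4307
n/ν for X = 0.3007/1 = 0.3007
Smallest n/ν is X → limiting reagent.
theoretical n(R) = (2/1) × 0.3007 = 0.6014 mol → 193.6 g
% yield = 144 / 193.6 × 100 = 74.38 %

74.4 %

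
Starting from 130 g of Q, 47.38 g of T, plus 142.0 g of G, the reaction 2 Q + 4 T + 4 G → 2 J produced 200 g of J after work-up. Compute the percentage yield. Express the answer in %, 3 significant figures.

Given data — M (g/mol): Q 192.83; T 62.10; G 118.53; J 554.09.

n(Q) = 130.0 / 192.83 = 0.6742 mol
n(T) = 47.38 / 62.10 = 0.7630 mol
n(G) = 142.0 / 118.53 = 1.198 mol
n/ν → Q: 0.3371, T: 0.1908, G: 0.2995; T is limiting.
theoretical n(J) = (2/4) × 0.7630 = 0.3815 mol → 211.4 g
% yield = 200 / 211.4 × 100 = 94.61 %

94.6 %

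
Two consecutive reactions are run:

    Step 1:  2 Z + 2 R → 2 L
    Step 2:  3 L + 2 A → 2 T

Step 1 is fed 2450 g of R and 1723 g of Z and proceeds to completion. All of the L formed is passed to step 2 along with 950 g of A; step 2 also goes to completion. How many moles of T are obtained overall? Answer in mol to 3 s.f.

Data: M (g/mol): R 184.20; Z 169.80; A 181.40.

Step 1:
n(R) = 2450 / 184.20 = 13.30 mol
n(Z) = 1723 / 169.80 = 10.15 mol
n/ν for R = 13.30/2 = 6.650
n/ν for Z = 10.15/2 = 5.075
Smallest n/ν is Z → limiting reagent.
n(L) produced = (2/2) × 10.15 = 10.15 mol
Step 2:
n(L) available = 10.15 mol
n(A) = 950.0 / 181.40 = 5.237 mol
n/ν for L = 10.15/3 = 3.383
n/ν for A = 5.237/2 = 2.619
Smallest n/ν is A → limiting reagent.
n(T) = (2/2) × 5.237 = 5.237 mol

5.24 mol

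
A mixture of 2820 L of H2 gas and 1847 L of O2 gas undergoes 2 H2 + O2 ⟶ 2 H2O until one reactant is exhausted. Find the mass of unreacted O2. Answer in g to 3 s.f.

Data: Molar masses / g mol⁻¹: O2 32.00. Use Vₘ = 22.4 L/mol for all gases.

n(H2) = 2820 / 22.4 = 125.9 mol
n(O2) = 1847 / 22.4 = 82.46 mol
n/ν for H2 = 125.9/2 = 62.95
n/ν for O2 = 82.46/1 = 82.46
Smallest n/ν is H2 → limiting reagent.
O2 consumed = (1/2) × 125.9 = 62.95 mol
O2 remaining = 82.46 − 62.95 = 19.51 mol
mass = 19.51 × 32.00 = 624.3 g

624 g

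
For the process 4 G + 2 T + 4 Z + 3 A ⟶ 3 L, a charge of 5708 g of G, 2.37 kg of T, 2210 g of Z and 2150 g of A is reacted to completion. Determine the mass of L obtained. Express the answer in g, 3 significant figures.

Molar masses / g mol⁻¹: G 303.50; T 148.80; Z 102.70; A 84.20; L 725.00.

10200 g

n(G) = 5708 / 303.50 = 18.81 mol
n(T) = 2.370×1000 / 148.80 = 15.93 mol
n(Z) = 2210 / 102.70 = 21.52 mol
n(A) = 2150 / 84.20 = 25.53 mol
n/ν for G = 18.81/4 = 4.703
n/ν for T = 15.93/2 = 7.965
n/ν for Z = 21.52/4 = 5.380
n/ν for A = 25.53/3 = 8.510
Smallest n/ν is G → limiting reagent.
n(L) = (3/4) × 18.81 = 14.11 mol
mass = 14.11 × 725.00 = 10230 g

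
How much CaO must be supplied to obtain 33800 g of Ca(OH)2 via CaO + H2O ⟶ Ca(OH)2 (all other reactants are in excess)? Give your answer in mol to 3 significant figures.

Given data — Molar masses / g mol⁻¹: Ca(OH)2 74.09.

n(Ca(OH)2) = 33800 / 74.09 = 456.2 mol
n(CaO) = (1/1) × 456.2 = 456.2 mol

456 mol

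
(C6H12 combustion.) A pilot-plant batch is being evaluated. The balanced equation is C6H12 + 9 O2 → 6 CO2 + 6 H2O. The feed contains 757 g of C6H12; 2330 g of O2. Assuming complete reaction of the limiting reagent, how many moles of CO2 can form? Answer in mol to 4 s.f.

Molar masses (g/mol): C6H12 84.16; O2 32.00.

n(C6H12) = 757.0 / 84.16 = 8.995 mol
n(O2) = 2330 / 32.00 = 72.81 mol
n/ν for C6H12 = 8.995/1 = 8.995
n/ν for O2 = 72.81/9 = 8.090
Smallest n/ν is O2 → limiting reagent.
n(CO2) = (6/9) × 72.81 = 48.54 mol

48.54 mol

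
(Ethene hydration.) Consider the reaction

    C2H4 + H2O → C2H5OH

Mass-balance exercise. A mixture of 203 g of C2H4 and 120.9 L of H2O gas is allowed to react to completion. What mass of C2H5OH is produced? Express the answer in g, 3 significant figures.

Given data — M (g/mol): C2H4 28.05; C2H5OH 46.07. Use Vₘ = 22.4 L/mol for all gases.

249 g

n(C2H4) = 203.0 / 28.05 = 7.237 mol
n(H2O) = 120.9 / 22.4 = 5.397 mol
n/ν for C2H4 = 7.237/1 = 7.237
n/ν for H2O = 5.397/1 = 5.397
Smallest n/ν is H2O → limiting reagent.
n(C2H5OH) = (1/1) × 5.397 = 5.397 mol
mass = 5.397 × 46.07 = 248.6 g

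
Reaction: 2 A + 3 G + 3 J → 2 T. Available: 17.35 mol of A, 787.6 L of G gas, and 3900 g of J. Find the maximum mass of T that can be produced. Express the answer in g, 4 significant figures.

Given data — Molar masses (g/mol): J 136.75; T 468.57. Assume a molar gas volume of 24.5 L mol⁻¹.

n(A) = 17.35 mol
n(G) = 787.6 / 24.5 = 32.15 mol
n(J) = 3900 / 136.75 = 28.52 mol
n/ν → A: 8.675, G: 10.72, J: 9.507; A is limiting.
n(T) = (2/2) × 17.35 = 17.35 mol
mass = 17.35 × 468.57 = 8130 g

8130 g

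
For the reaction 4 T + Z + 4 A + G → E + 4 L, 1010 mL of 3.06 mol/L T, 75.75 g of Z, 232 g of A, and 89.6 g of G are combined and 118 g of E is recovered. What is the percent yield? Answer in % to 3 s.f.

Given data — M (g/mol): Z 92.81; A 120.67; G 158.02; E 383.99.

63.9 %

n(T) = 3.06 × 1010/1000 = 3.091 mol
n(Z) = 75.75 / 92.81 = 0.8162 mol
n(A) = 232.0 / 120.67 = 1.923 mol
n(G) = 89.60 / 158.02 = 0.5670 mol
n/ν for T = 3.091/4 = 0.7728
n/ν for Z = 0.8162/1 = 0.8162
n/ν for A = 1.923/4 = 0.4808
n/ν for G = 0.5670/1 = 0.5670
Smallest n/ν is A → limiting reagent.
theoretical n(E) = (1/4) × 1.923 = 0.4808 mol → 184.6 g
% yield = 118 / 184.6 × 100 = 63.92 %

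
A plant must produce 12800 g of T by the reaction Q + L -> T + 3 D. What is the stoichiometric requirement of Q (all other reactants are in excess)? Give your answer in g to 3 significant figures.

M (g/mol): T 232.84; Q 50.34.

2770 g

n(T) = 12800 / 232.84 = 54.97 mol
n(Q) = (1/1) × 54.97 = 54.97 mol
mass = 54.97 × 50.34 = 2767 g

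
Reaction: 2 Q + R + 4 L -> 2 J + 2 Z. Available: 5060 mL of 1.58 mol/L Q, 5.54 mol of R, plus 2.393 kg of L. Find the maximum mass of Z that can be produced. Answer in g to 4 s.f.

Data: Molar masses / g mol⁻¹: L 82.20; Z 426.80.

n(Q) = 1.58 × 5060/1000 = 7.995 mol
n(R) = 5.540 mol
n(L) = 2.393×1000 / 82.20 = 29.11 mol
n/ν for Q = 7.995/2 = 3.998
n/ν for R = 5.540/1 = 5.540
n/ν for L = 29.11/4 = 7.278
Smallest n/ν is Q → limiting reagent.
n(Z) = (2/2) × 7.995 = 7.995 mol
mass = 7.995 × 426.80 = 3412 g

3412 g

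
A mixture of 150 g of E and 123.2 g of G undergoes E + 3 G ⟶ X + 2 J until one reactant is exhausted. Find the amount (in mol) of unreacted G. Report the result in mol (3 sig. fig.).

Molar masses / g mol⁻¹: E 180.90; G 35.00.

n(E) = 150.0 / 180.90 = 0.8292 mol
n(G) = 123.2 / 35.00 = 3.520 mol
n/ν → E: 0.8292, G: 1.173; E is limiting.
G consumed = (3/1) × 0.8292 = 2.488 mol
G remaining = 3.520 − 2.488 = 1.032 mol

1.03 mol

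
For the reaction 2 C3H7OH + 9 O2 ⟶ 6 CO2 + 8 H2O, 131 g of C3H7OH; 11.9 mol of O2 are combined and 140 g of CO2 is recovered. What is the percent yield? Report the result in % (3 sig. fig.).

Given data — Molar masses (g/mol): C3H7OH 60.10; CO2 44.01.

48.6 %

n(C3H7OH) = 131.0 / 60.10 = 2.180 mol
n(O2) = 11.90 mol
n/ν → C3H7OH: 1.090, O2: 1.322; C3H7OH is limiting.
theoretical n(CO2) = (6/2) × 2.180 = 6.540 mol → 287.8 g
% yield = 140 / 287.8 × 100 = 48.64 %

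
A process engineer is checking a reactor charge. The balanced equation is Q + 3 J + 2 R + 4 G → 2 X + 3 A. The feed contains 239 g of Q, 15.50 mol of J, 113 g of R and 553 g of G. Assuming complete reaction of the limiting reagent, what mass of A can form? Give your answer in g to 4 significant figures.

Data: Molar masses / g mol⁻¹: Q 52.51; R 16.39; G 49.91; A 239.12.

1987 g

n(Q) = 239.0 / 52.51 = 4.552 mol
n(J) = 15.50 mol
n(R) = 113.0 / 16.39 = 6.894 mol
n(G) = 553.0 / 49.91 = 11.08 mol
n/ν for Q = 4.552/1 = 4.552
n/ν for J = 15.50/3 = 5.167
n/ν for R = 6.894/2 = 3.447
n/ν for G = 11.08/4 = 2.770
Smallest n/ν is G → limiting reagent.
n(A) = (3/4) × 11.08 = 8.310 mol
mass = 8.310 × 239.12 = 1987 g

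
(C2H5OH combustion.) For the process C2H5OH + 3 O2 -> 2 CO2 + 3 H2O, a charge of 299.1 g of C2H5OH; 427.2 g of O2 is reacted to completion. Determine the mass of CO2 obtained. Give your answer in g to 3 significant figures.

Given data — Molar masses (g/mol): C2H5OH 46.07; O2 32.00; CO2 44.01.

n(C2H5OH) = 299.1 / 46.07 = 6.492 mol
n(O2) = 427.2 / 32.00 = 13.35 mol
n/ν → C2H5OH: 6.492, O2: 4.450; O2 is limiting.
n(CO2) = (2/3) × 13.35 = 8.900 mol
mass = 8.900 × 44.01 = 391.7 g

392 g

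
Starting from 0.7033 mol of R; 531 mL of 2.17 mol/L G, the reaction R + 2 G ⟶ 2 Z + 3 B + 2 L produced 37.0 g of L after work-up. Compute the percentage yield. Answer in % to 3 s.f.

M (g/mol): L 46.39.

69.2 %

n(R) = 0.7033 mol
n(G) = 2.17 × 531.0/1000 = 1.152 mol
n/ν → R: 0.7033, G: 0.5760; G is limiting.
theoretical n(L) = (2/2) × 1.152 = 1.152 mol → 53.44 g
% yield = 37.0 / 53.44 × 100 = 69.24 %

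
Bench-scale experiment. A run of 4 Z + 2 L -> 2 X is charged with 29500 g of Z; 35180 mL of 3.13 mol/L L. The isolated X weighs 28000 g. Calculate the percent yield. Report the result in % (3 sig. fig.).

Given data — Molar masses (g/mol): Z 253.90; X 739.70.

65.2 %

n(Z) = 29500 / 253.90 = 116.2 mol
n(L) = 3.13 × 35180/1000 = 110.1 mol
n/ν → Z: 29.05, L: 55.05; Z is limiting.
theoretical n(X) = (2/4) × 116.2 = 58.10 mol → 42980 g
% yield = 28000 / 42980 × 100 = 65.15 %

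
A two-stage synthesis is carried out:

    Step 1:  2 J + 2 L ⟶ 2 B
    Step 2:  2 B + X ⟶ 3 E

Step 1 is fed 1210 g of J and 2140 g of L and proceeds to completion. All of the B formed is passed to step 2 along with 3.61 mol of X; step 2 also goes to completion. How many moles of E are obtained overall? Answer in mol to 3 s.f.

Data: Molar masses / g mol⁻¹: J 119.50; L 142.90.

10.8 mol

Step 1:
n(J) = 1210 / 119.50 = 10.13 mol
n(L) = 2140 / 142.90 = 14.98 mol
n/ν for J = 10.13/2 = 5.065
n/ν for L = 14.98/2 = 7.490
Smallest n/ν is J → limiting reagent.
n(B) produced = (2/2) × 10.13 = 10.13 mol
Step 2:
n(B) available = 10.13 mol
n(X) = 3.610 mol
n/ν for B = 10.13/2 = 5.065
n/ν for X = 3.610/1 = 3.610
Smallest n/ν is X → limiting reagent.
n(E) = (3/1) × 3.610 = 10.83 mol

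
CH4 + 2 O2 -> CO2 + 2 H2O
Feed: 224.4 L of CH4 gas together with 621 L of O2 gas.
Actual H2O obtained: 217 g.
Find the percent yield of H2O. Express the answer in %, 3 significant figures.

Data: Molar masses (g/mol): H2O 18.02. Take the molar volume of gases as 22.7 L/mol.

n(CH4) = 224.4 / 22.7 = 9.885 mol
n(O2) = 621.0 / 22.7 = 27.36 mol
n/ν for CH4 = 9.885/1 = 9.885
n/ν for O2 = 27.36/2 = 13.68
Smallest n/ν is CH4 → limiting reagent.
theoretical n(H2O) = (2/1) × 9.885 = 19.77 mol → 356.3 g
% yield = 217 / 356.3 × 100 = 60.90 %

60.9 %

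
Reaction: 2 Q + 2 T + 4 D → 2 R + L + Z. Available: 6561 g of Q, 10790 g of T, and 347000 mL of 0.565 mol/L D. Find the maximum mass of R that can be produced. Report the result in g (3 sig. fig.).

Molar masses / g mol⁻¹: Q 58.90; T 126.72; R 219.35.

18700 g

n(Q) = 6561 / 58.90 = 111.4 mol
n(T) = 10790 / 126.72 = 85.15 mol
n(D) = 0.565 × 347000/1000 = 196.1 mol
n/ν for Q = 111.4/2 = 55.70
n/ν for T = 85.15/2 = 42.58
n/ν for D = 196.1/4 = 49.03
Smallest n/ν is T → limiting reagent.
n(R) = (2/2) × 85.15 = 85.15 mol
mass = 85.15 × 219.35 = 18680 g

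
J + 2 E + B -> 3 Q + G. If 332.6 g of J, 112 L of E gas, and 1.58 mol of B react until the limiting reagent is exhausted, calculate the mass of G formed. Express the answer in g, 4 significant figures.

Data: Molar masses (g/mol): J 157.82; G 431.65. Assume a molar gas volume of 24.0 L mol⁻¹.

n(J) = 332.6 / 157.82 = 2.107 mol
n(E) = 112.0 / 24.0 = 4.667 mol
n(B) = 1.580 mol
n/ν for J = 2.107/1 = 2.107
n/ν for E = 4.667/2 = 2.334
n/ν for B = 1.580/1 = 1.580
Smallest n/ν is B → limiting reagent.
n(G) = (1/1) × 1.580 = 1.580 mol
mass = 1.580 × 431.65 = 682.0 g

682.0 g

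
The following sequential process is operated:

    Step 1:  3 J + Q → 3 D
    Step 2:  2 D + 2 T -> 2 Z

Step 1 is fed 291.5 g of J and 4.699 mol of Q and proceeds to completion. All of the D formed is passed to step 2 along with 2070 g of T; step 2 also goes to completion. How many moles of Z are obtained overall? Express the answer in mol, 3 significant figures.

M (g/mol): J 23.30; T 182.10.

Step 1:
n(J) = 291.5 / 23.30 = 12.51 mol
n(Q) = 4.699 mol
n/ν for J = 12.51/3 = 4.170
n/ν for Q = 4.699/1 = 4.699
Smallest n/ν is J → limiting reagent.
n(D) produced = (3/3) × 12.51 = 12.51 mol
Step 2:
n(D) available = 12.51 mol
n(T) = 2070 / 182.10 = 11.37 mol
n/ν for D = 12.51/2 = 6.255
n/ν for T = 11.37/2 = 5.685
Smallest n/ν is T → limiting reagent.
n(Z) = (2/2) × 11.37 = 11.37 mol

11.4 mol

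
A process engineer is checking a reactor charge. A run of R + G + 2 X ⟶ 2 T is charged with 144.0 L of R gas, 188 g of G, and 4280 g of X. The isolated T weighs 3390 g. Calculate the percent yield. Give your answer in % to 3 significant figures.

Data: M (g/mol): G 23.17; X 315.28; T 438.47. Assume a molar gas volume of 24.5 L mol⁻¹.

65.8 %

n(R) = 144.0 / 24.5 = 5.878 mol
n(G) = 188.0 / 23.17 = 8.114 mol
n(X) = 4280 / 315.28 = 13.58 mol
n/ν for R = 5.878/1 = 5.878
n/ν for G = 8.114/1 = 8.114
n/ν for X = 13.58/2 = 6.790
Smallest n/ν is R → limiting reagent.
theoretical n(T) = (2/1) × 5.878 = 11.76 mol → 5156 g
% yield = 3390 / 5156 × 100 = 65.75 %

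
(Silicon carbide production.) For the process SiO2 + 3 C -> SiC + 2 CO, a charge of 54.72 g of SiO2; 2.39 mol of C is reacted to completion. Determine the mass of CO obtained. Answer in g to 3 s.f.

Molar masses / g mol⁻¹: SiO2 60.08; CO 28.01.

n(SiO2) = 54.72 / 60.08 = 0.9108 mol
n(C) = 2.390 mol
n/ν for SiO2 = 0.9108/1 = 0.9108
n/ν for C = 2.390/3 = 0.7967
Smallest n/ν is C → limiting reagent.
n(CO) = (2/3) × 2.390 = 1.593 mol
mass = 1.593 × 28.01 = 44.62 g

44.6 g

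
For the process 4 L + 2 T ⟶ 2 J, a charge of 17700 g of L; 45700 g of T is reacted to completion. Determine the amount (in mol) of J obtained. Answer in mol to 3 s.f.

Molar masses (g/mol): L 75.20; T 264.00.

118 mol

n(L) = 17700 / 75.20 = 235.4 mol
n(T) = 45700 / 264.00 = 173.1 mol
n/ν → L: 58.85, T: 86.55; L is limiting.
n(J) = (2/4) × 235.4 = 117.7 mol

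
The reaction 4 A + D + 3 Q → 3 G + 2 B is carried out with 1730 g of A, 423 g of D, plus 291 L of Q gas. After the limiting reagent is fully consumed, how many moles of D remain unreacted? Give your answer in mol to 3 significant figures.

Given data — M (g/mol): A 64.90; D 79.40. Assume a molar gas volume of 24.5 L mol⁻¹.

1.37 mol

n(A) = 1730 / 64.90 = 26.66 mol
n(D) = 423.0 / 79.40 = 5.327 mol
n(Q) = 291.0 / 24.5 = 11.88 mol
n/ν → A: 6.665, D: 5.327, Q: 3.960; Q is limiting.
D consumed = (1/3) × 11.88 = 3.960 mol
D remaining = 5.327 − 3.960 = 1.367 mol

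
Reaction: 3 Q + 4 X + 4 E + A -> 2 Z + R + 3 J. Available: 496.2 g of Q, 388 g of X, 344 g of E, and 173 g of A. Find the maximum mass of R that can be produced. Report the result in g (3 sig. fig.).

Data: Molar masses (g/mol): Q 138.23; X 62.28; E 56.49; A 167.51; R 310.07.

320 g

n(Q) = 496.2 / 138.23 = 3.590 mol
n(X) = 388.0 / 62.28 = 6.230 mol
n(E) = 344.0 / 56.49 = 6.090 mol
n(A) = 173.0 / 167.51 = 1.033 mol
n/ν → Q: 1.197, X: 1.558, E: 1.523, A: 1.033; A is limiting.
n(R) = (1/1) × 1.033 = 1.033 mol
mass = 1.033 × 310.07 = 320.3 g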